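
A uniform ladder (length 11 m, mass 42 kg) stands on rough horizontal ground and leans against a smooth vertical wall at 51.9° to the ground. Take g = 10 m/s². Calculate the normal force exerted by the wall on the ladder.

Torques about the foot: N_wall · 11 sin 51.9° = 42×10×5.5 cos 51.9° → N_wall = 164.66 N.

N_wall ≈ 165 N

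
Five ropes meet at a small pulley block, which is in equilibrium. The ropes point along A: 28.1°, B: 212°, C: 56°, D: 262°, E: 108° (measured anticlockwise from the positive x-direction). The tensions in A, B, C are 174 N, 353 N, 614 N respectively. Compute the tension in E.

Resolve: ΣF_x = 174 cos 28.1° + 353 cos 212° + 614 cos 56° + T_D cos 262° + T_E cos 108° = 0.
        ΣF_y = 174 sin 28.1° + 353 sin 212° + 614 sin 56° + T_D sin 262° + T_E sin 108° = 0.
The known terms sum to (197.5, 403.9) N, so -0.1392 T_D − 0.3090 T_E = -197.5 and -0.9903 T_D + 0.9511 T_E = -403.9.
Solving simultaneously: T_D = 713.2 N, T_E = 317.9 N.

T_E ≈ 318 N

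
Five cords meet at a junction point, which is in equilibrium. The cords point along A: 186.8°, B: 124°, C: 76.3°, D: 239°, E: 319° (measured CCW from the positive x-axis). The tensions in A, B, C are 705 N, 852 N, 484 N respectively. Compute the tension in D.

Resolve: ΣF_x = 705 cos 186.8° + 852 cos 124° + 484 cos 76.3° + T_D cos 239° + T_E cos 319° = 0.
        ΣF_y = 705 sin 186.8° + 852 sin 124° + 484 sin 76.3° + T_D sin 239° + T_E sin 319° = 0.
The known terms sum to (-1062, 1093) N, so -0.5150 T_D + 0.7547 T_E = 1062 and -0.8572 T_D − 0.6561 T_E = -1093.
Solving simultaneously: T_D = 130.3 N, T_E = 1496 N.

T_D ≈ 130 N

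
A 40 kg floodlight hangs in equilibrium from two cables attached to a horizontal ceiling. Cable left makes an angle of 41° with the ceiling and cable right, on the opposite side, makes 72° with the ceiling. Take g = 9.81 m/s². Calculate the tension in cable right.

Weight W = 40 × 9.81 = 392.4 N acts straight down.
Horizontal: T_left cos 41° = T_right cos 72°  →  T_left = 0.4095 T_right.
Vertical: T_left sin 41° + T_right sin 72° = 392.4.
Substituting the horizontal relation into the vertical equation gives 1.22 T_right = 392.4, so T_right = 321.7 N.

T_right ≈ 322 N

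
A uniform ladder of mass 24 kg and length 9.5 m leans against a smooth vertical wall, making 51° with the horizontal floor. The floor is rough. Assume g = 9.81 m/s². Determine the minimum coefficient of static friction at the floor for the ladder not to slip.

μ_min ≈ 0.405

ΣF_y = 0: N_floor = 24×9.81 = 235.44 N.
Torques about the foot: N_wall · 9.5 sin 51° = 24×9.81×4.75 cos 51° → N_wall = 95.328 N.
ΣF_x = 0: f_floor = N_wall = 95.328 N.
μ_min = f_floor / N_floor = 95.328 / 235.44 = 0.4049.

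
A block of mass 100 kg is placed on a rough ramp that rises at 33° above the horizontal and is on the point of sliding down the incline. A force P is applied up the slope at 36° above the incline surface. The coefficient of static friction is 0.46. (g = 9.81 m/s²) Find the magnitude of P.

On the verge of sliding down the incline, friction equals μN and acts up the slope.
Perpendicular: N + P sin 36° = W cos 33° = 822.7 N.
Along incline: P cos 36° + μN = W sin 33° with W sin 33° = 534.3 N.
Solving the pair for P and N: P = 289.3 N, N = 652.7 N (and f = μN = 300.2 N).

P ≈ 289 N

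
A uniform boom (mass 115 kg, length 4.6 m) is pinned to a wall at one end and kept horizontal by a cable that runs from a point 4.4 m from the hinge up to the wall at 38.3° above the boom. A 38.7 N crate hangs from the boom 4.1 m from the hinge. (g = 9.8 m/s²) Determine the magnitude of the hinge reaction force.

Take torques about the hinge: T sin 38.3° · 4.4 = 115×9.8×2.3 + 38.7×4.1 = 2750.8 N·m.
So T = 2750.8 / (0.6198 × 4.4) = 1008.7 N.
ΣF_x = 0: H_x = T cos 38.3° = 791.61 N.
ΣF_y = 0: H_y = (115×9.8 + 38.7) − T sin 38.3° = 1165.7 − 625.17 = 540.53 N.
|H| = √(H_x² + H_y²) = √((791.61)² + (540.53)²) = 958.55 N.

|H| ≈ 959 N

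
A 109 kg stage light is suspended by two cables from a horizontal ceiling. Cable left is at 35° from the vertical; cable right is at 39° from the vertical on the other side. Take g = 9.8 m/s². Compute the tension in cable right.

Angles from the horizontal: cable left is 90° − 35° = 55°, cable right is 90° − 39° = 51°.
Weight W = 109 × 9.8 = 1068 N acts straight down.
Horizontal: T_left cos 55° = T_right cos 51°  →  T_left = 1.097 T_right.
Vertical: T_left sin 55° + T_right sin 51° = 1068.
Substituting the horizontal relation into the vertical equation gives 1.676 T_right = 1068, so T_right = 637.4 N.

T_right ≈ 637 N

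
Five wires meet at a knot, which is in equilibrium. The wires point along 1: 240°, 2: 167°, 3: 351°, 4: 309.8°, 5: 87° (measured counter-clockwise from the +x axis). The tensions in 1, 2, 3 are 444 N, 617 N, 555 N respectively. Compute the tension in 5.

T_5 ≈ 624 N

Resolve: ΣF_x = 444 cos 240° + 617 cos 167° + 555 cos 351° + T_4 cos 309.8° + T_5 cos 87° = 0.
        ΣF_y = 444 sin 240° + 617 sin 167° + 555 sin 351° + T_4 sin 309.8° + T_5 sin 87° = 0.
The known terms sum to (-275, -332.5) N, so 0.6401 T_4 + 0.0523 T_5 = 275 and -0.7683 T_4 + 0.9986 T_5 = 332.5.
Solving simultaneously: T_4 = 378.6 N, T_5 = 624.3 N.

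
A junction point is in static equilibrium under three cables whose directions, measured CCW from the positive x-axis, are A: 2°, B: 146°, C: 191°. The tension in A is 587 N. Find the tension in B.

Resolve: ΣF_x = 587 cos 2° + T_B cos 146° + T_C cos 191° = 0.
        ΣF_y = 587 sin 2° + T_B sin 146° + T_C sin 191° = 0.
The known terms sum to (586.6, 20.49) N, so -0.8290 T_B − 0.9816 T_C = -586.6 and 0.5592 T_B − 0.1908 T_C = -20.49.
Solving simultaneously: T_B = 129.9 N, T_C = 487.9 N.

T_B ≈ 130 N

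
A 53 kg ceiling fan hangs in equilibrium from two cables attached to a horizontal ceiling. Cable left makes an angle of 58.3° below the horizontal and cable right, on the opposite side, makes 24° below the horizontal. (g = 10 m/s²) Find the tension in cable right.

Weight W = 53 × 10 = 530 N acts straight down.
Horizontal: T_left cos 58.3° = T_right cos 24°  →  T_left = 1.739 T_right.
Vertical: T_left sin 58.3° + T_right sin 24° = 530.
Substituting the horizontal relation into the vertical equation gives 1.886 T_right = 530, so T_right = 281 N.

T_right ≈ 281 N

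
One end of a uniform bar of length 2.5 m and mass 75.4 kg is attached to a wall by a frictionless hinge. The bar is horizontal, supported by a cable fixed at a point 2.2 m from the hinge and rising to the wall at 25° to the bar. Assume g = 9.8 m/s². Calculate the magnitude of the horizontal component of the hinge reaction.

H_x ≈ 900 N

Take torques about the hinge: T sin 25° · 2.2 = 75.4×9.8×1.25 = 923.65 N·m.
So T = 923.65 / (0.4226 × 2.2) = 993.43 N.
ΣF_x = 0: H_x = T cos 25° = 900.35 N.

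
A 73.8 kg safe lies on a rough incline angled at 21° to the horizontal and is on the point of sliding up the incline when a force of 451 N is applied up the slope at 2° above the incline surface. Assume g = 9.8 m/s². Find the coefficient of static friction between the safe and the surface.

μ ≈ 0.290

On the verge of sliding up the incline, friction is at its maximum μN and acts down the slope.
Perpendicular to incline: N = W cos 21° − P sin 2° = 675.2 − 15.74 = 659.5 N.
Along incline: P cos 2° − μN = W sin 21° → μ = −(W sin 21° − P cos 2°) / N = 0.2904.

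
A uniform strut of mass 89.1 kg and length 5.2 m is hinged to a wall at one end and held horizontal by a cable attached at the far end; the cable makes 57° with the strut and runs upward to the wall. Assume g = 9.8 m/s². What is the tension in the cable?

T ≈ 521 N

Take torques about the hinge: T sin 57° · 5.2 = 89.1×9.8×2.6 = 2270.3 N·m.
So T = 2270.3 / (0.8387 × 5.2) = 520.57 N.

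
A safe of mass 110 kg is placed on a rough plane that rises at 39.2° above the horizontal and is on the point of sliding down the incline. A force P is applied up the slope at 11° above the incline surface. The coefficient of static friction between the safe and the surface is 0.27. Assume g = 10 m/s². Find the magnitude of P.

On the verge of sliding down the incline, friction equals μN and acts up the slope.
Perpendicular: N + P sin 11° = W cos 39.2° = 852.4 N.
Along incline: P cos 11° + μN = W sin 39.2° with W sin 39.2° = 695.2 N.
Solving the pair for P and N: P = 500 N, N = 757 N (and f = μN = 204.4 N).

P ≈ 500 N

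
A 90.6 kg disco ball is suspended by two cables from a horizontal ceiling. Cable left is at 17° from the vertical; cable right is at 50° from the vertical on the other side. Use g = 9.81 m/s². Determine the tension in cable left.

Angles from the horizontal: cable left is 90° − 17° = 73°, cable right is 90° − 50° = 40°.
Weight W = 90.6 × 9.81 = 888.8 N acts straight down.
Horizontal: T_left cos 73° = T_right cos 40°  →  T_right = 0.3817 T_left.
Vertical: T_left sin 73° + T_right sin 40° = 888.8.
Substituting the horizontal relation into the vertical equation gives 1.202 T_left = 888.8, so T_left = 739.6 N.

T_left ≈ 740 N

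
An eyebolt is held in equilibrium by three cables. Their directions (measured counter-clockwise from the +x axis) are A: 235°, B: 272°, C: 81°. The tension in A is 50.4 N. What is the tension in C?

T_C ≈ 159 N

Resolve: ΣF_x = 50.4 cos 235° + T_B cos 272° + T_C cos 81° = 0.
        ΣF_y = 50.4 sin 235° + T_B sin 272° + T_C sin 81° = 0.
The known terms sum to (-28.91, -41.29) N, so 0.0349 T_B + 0.1564 T_C = 28.91 and -0.9994 T_B + 0.9877 T_C = 41.29.
Solving simultaneously: T_B = 115.8 N, T_C = 159 N.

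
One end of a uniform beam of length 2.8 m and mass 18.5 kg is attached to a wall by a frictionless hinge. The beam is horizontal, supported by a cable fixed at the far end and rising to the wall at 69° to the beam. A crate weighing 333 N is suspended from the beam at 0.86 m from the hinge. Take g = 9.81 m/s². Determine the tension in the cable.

Take torques about the hinge: T sin 69° · 2.8 = 18.5×9.81×1.4 + 333×0.86 = 540.46 N·m.
So T = 540.46 / (0.9336 × 2.8) = 206.75 N.

T ≈ 207 N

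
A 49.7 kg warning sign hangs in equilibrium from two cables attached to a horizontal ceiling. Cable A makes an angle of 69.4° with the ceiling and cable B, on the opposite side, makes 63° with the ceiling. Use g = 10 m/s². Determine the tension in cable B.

Weight W = 49.7 × 10 = 497 N acts straight down.
Horizontal: T_A cos 69.4° = T_B cos 63°  →  T_A = 1.29 T_B.
Vertical: T_A sin 69.4° + T_B sin 63° = 497.
Substituting the horizontal relation into the vertical equation gives 2.099 T_B = 497, so T_B = 236.8 N.

T_B ≈ 237 N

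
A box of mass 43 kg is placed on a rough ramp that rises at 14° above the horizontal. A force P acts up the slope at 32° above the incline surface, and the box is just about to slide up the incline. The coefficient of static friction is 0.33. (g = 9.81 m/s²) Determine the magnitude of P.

P ≈ 232 N

On the verge of sliding up the incline, friction equals μN and acts down the slope.
Perpendicular: N + P sin 32° = W cos 14° = 409.3 N.
Along incline: P cos 32° = W sin 14° + μN  with W sin 14° = 102 N.
Solving the pair for P and N: P = 231.8 N, N = 286.5 N (and f = μN = 94.53 N).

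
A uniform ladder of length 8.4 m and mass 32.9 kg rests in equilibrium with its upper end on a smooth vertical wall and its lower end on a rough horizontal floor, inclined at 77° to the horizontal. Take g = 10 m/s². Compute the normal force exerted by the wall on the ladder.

Torques about the foot: N_wall · 8.4 sin 77° = 32.9×10×4.2 cos 77° → N_wall = 37.978 N.

N_wall ≈ 38 N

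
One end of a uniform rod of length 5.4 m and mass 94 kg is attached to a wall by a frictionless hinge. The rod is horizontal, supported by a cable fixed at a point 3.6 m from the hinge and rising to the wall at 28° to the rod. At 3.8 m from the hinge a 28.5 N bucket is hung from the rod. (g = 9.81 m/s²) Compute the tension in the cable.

Take torques about the hinge: T sin 28° · 3.6 = 94×9.81×2.7 + 28.5×3.8 = 2598.1 N·m.
So T = 2598.1 / (0.4695 × 3.6) = 1537.2 N.

T ≈ 1540 N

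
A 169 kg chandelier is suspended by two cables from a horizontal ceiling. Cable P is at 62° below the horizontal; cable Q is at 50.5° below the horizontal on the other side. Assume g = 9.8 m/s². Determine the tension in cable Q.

Weight W = 169 × 9.8 = 1656 N acts straight down.
Horizontal: T_P cos 62° = T_Q cos 50.5°  →  T_P = 1.355 T_Q.
Vertical: T_P sin 62° + T_Q sin 50.5° = 1656.
Substituting the horizontal relation into the vertical equation gives 1.968 T_Q = 1656, so T_Q = 841.6 N.

T_Q ≈ 842 N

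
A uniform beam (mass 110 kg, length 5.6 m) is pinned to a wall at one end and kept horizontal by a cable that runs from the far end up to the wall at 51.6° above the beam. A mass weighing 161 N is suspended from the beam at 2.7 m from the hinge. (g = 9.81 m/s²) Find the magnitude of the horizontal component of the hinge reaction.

Take torques about the hinge: T sin 51.6° · 5.6 = 110×9.81×2.8 + 161×2.7 = 3456.2 N·m.
So T = 3456.2 / (0.7837 × 5.6) = 787.52 N.
ΣF_x = 0: H_x = T cos 51.6° = 489.17 N.

H_x ≈ 489 N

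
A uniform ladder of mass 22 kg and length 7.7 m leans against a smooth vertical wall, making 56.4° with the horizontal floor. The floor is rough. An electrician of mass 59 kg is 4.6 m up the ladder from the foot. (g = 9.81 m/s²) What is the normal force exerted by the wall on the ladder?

Torques about the foot: N_wall · 7.7 sin 56.4° = 22×9.81×3.85 cos 56.4° + 59×9.81×4.6 cos 56.4° → N_wall = 301.42 N.

N_wall ≈ 301 N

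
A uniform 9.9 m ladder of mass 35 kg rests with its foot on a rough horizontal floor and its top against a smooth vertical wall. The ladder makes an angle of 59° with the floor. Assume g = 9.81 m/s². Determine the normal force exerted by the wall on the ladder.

N_wall ≈ 103 N

Torques about the foot: N_wall · 9.9 sin 59° = 35×9.81×4.95 cos 59° → N_wall = 103.15 N.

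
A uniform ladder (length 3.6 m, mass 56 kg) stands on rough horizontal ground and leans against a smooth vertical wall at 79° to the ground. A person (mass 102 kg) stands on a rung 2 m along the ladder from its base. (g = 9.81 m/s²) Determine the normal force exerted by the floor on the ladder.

ΣF_y = 0: N_floor = 56×9.81 + 102×9.81 = 1550 N.

N_floor ≈ 1550 N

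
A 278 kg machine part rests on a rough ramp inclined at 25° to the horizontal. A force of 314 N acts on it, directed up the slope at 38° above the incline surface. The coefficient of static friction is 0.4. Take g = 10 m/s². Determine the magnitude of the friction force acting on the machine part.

f ≈ 927 N

Axes along / perpendicular to the incline. W sin 25° = 1175 N down-slope; W cos 25° = 2520 N into the surface.
Perpendicular: N = W cos 25° − P sin 38° = 2520 − 193.3 = 2326 N.
Along incline: P cos 38° + f = W sin 25° (friction acts up-slope) → f = 1175 − 247.4 = 927.4 N.
|f| = 927.4 N ≤ μN = 930.5 N, so the machine part is indeed static.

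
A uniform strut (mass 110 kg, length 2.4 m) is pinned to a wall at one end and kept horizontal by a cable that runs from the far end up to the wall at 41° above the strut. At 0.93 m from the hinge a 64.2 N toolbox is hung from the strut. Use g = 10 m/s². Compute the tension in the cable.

Take torques about the hinge: T sin 41° · 2.4 = 110×10×1.2 + 64.2×0.93 = 1379.7 N·m.
So T = 1379.7 / (0.6561 × 2.4) = 876.26 N.

T ≈ 876 N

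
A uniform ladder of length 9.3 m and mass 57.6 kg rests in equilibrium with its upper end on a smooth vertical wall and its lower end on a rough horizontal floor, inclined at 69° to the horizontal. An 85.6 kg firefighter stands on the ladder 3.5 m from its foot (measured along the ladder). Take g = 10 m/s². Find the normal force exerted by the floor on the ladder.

ΣF_y = 0: N_floor = 57.6×10 + 85.6×10 = 1432 N.

N_floor ≈ 1430 N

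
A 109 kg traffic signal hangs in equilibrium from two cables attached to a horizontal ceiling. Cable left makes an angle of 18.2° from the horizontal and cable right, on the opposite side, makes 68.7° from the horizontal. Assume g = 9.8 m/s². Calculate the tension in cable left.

T_left ≈ 389 N

Weight W = 109 × 9.8 = 1068 N acts straight down.
Horizontal: T_left cos 18.2° = T_right cos 68.7°  →  T_right = 2.615 T_left.
Vertical: T_left sin 18.2° + T_right sin 68.7° = 1068.
Substituting the horizontal relation into the vertical equation gives 2.749 T_left = 1068, so T_left = 388.6 N.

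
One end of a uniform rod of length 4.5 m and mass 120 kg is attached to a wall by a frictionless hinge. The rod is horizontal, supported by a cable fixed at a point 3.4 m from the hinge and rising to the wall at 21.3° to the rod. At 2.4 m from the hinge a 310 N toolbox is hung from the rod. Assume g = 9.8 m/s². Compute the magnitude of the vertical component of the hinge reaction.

|H_y| ≈ 489 N

Take torques about the hinge: T sin 21.3° · 3.4 = 120×9.8×2.25 + 310×2.4 = 3390 N·m.
So T = 3390 / (0.3633 × 3.4) = 2744.8 N.
ΣF_y = 0: H_y = (120×9.8 + 310) − T sin 21.3° = 1486 − 997.06 = 488.94 N.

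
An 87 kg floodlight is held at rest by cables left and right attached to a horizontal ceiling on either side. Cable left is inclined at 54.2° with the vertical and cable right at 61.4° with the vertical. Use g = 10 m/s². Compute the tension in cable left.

T_left ≈ 847 N

Angles from the horizontal: cable left is 90° − 54.2° = 35.8°, cable right is 90° − 61.4° = 28.6°.
Weight W = 87 × 10 = 870 N acts straight down.
Horizontal: T_left cos 35.8° = T_right cos 28.6°  →  T_right = 0.9238 T_left.
Vertical: T_left sin 35.8° + T_right sin 28.6° = 870.
Substituting the horizontal relation into the vertical equation gives 1.027 T_left = 870, so T_left = 847 N.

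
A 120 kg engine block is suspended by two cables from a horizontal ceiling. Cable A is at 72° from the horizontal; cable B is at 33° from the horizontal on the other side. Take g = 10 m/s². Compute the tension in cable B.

Weight W = 120 × 10 = 1200 N acts straight down.
Horizontal: T_A cos 72° = T_B cos 33°  →  T_A = 2.714 T_B.
Vertical: T_A sin 72° + T_B sin 33° = 1200.
Substituting the horizontal relation into the vertical equation gives 3.126 T_B = 1200, so T_B = 383.9 N.

T_B ≈ 384 N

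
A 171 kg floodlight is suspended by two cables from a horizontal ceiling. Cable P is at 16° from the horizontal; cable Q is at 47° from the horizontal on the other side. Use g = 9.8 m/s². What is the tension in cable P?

T_P ≈ 1280 N

Weight W = 171 × 9.8 = 1676 N acts straight down.
Horizontal: T_P cos 16° = T_Q cos 47°  →  T_Q = 1.409 T_P.
Vertical: T_P sin 16° + T_Q sin 47° = 1676.
Substituting the horizontal relation into the vertical equation gives 1.306 T_P = 1676, so T_P = 1283 N.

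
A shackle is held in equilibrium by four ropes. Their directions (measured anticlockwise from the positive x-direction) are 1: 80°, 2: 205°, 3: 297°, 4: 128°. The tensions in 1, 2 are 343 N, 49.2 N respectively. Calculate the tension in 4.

T_4 ≈ 824 N

Resolve: ΣF_x = 343 cos 80° + 49.2 cos 205° + T_3 cos 297° + T_4 cos 128° = 0.
        ΣF_y = 343 sin 80° + 49.2 sin 205° + T_3 sin 297° + T_4 sin 128° = 0.
The known terms sum to (14.97, 317) N, so 0.4540 T_3 − 0.6157 T_4 = -14.97 and -0.8910 T_3 + 0.7880 T_4 = -317.
Solving simultaneously: T_3 = 1085 N, T_4 = 824.1 N.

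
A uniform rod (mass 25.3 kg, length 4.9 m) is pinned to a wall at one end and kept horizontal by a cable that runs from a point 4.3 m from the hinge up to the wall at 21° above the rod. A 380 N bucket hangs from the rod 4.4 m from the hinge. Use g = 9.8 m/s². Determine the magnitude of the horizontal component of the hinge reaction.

H_x ≈ 1380 N

Take torques about the hinge: T sin 21° · 4.3 = 25.3×9.8×2.45 + 380×4.4 = 2279.5 N·m.
So T = 2279.5 / (0.3584 × 4.3) = 1479.2 N.
ΣF_x = 0: H_x = T cos 21° = 1381 N.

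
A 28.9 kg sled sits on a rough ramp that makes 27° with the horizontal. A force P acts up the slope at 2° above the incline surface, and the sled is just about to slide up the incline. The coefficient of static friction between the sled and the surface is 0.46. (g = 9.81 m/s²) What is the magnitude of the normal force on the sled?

On the verge of sliding up the incline, friction equals μN and acts down the slope.
Perpendicular: N + P sin 2° = W cos 27° = 252.6 N.
Along incline: P cos 2° = W sin 27° + μN  with W sin 27° = 128.7 N.
Solving the pair for P and N: P = 241.2 N, N = 244.2 N (and f = μN = 112.3 N).

N ≈ 244 N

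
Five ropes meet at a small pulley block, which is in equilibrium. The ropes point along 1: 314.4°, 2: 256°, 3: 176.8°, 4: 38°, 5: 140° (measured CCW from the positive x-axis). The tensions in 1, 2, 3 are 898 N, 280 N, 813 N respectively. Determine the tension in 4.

Resolve: ΣF_x = 898 cos 314.4° + 280 cos 256° + 813 cos 176.8° + T_4 cos 38° + T_5 cos 140° = 0.
        ΣF_y = 898 sin 314.4° + 280 sin 256° + 813 sin 176.8° + T_4 sin 38° + T_5 sin 140° = 0.
The known terms sum to (-251.2, -867.9) N, so 0.7880 T_4 − 0.7660 T_5 = 251.2 and 0.6157 T_4 + 0.6428 T_5 = 867.9.
Solving simultaneously: T_4 = 844.8 N, T_5 = 541.1 N.

T_4 ≈ 845 N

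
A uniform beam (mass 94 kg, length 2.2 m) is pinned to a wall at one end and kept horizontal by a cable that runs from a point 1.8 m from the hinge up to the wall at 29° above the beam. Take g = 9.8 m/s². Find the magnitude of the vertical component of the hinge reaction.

|H_y| ≈ 358 N

Take torques about the hinge: T sin 29° · 1.8 = 94×9.8×1.1 = 1013.3 N·m.
So T = 1013.3 / (0.4848 × 1.8) = 1161.2 N.
ΣF_y = 0: H_y = (94×9.8) − T sin 29° = 921.2 − 562.96 = 358.24 N.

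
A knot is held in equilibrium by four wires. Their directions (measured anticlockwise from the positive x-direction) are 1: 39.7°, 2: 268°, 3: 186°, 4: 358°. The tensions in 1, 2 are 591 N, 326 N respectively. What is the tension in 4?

T_4 ≈ 36.5 N

Resolve: ΣF_x = 591 cos 39.7° + 326 cos 268° + T_3 cos 186° + T_4 cos 358° = 0.
        ΣF_y = 591 sin 39.7° + 326 sin 268° + T_3 sin 186° + T_4 sin 358° = 0.
The known terms sum to (443.3, 51.71) N, so -0.9945 T_3 + 0.9994 T_4 = -443.3 and -0.1045 T_3 − 0.0349 T_4 = -51.71.
Solving simultaneously: T_3 = 482.5 N, T_4 = 36.54 N.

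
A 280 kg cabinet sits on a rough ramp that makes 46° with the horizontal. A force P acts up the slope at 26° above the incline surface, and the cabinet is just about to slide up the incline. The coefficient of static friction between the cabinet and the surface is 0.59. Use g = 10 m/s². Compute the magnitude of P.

P ≈ 2730 N

On the verge of sliding up the incline, friction equals μN and acts down the slope.
Perpendicular: N + P sin 26° = W cos 46° = 1945 N.
Along incline: P cos 26° = W sin 46° + μN  with W sin 46° = 2014 N.
Solving the pair for P and N: P = 2732 N, N = 747.6 N (and f = μN = 441.1 N).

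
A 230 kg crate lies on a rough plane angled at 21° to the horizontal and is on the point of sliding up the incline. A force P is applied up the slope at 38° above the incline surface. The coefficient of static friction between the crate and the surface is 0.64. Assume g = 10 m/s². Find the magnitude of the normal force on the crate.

N ≈ 1000 N

On the verge of sliding up the incline, friction equals μN and acts down the slope.
Perpendicular: N + P sin 38° = W cos 21° = 2147 N.
Along incline: P cos 38° = W sin 21° + μN  with W sin 21° = 824.2 N.
Solving the pair for P and N: P = 1860 N, N = 1002 N (and f = μN = 641.4 N).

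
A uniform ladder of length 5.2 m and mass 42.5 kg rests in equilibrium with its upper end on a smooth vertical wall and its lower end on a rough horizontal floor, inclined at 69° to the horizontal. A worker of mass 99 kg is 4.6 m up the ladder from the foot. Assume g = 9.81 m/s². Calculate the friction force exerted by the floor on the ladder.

Torques about the foot: N_wall · 5.2 sin 69° = 42.5×9.81×2.6 cos 69° + 99×9.81×4.6 cos 69° → N_wall = 409.81 N.
ΣF_x = 0: f_floor = N_wall = 409.81 N.

f ≈ 410 N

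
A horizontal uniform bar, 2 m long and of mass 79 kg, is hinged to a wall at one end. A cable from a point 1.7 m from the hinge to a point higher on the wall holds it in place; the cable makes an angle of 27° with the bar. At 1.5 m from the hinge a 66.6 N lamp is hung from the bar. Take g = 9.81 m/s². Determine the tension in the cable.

T ≈ 1130 N

Take torques about the hinge: T sin 27° · 1.7 = 79×9.81×1 + 66.6×1.5 = 874.89 N·m.
So T = 874.89 / (0.4540 × 1.7) = 1133.6 N.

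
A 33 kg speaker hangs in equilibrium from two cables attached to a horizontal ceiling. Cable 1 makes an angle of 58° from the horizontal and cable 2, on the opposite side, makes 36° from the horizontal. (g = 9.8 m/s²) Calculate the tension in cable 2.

Weight W = 33 × 9.8 = 323.4 N acts straight down.
Horizontal: T_1 cos 58° = T_2 cos 36°  →  T_1 = 1.527 T_2.
Vertical: T_1 sin 58° + T_2 sin 36° = 323.4.
Substituting the horizontal relation into the vertical equation gives 1.882 T_2 = 323.4, so T_2 = 171.8 N.

T_2 ≈ 172 N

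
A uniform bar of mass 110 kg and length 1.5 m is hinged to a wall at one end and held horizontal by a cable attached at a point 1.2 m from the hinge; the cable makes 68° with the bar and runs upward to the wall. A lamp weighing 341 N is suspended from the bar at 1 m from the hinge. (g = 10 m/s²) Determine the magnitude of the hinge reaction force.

Take torques about the hinge: T sin 68° · 1.2 = 110×10×0.75 + 341×1 = 1166 N·m.
So T = 1166 / (0.9272 × 1.2) = 1048 N.
ΣF_x = 0: H_x = T cos 68° = 392.58 N.
ΣF_y = 0: H_y = (110×10 + 341) − T sin 68° = 1441 − 971.67 = 469.33 N.
|H| = √(H_x² + H_y²) = √((392.58)² + (469.33)²) = 611.88 N.

|H| ≈ 612 N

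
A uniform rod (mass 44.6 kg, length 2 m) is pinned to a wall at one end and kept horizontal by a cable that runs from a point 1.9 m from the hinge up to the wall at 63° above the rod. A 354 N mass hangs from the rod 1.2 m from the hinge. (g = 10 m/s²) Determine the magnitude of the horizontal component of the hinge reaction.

Take torques about the hinge: T sin 63° · 1.9 = 44.6×10×1 + 354×1.2 = 870.8 N·m.
So T = 870.8 / (0.8910 × 1.9) = 514.38 N.
ΣF_x = 0: H_x = T cos 63° = 233.52 N.

H_x ≈ 234 N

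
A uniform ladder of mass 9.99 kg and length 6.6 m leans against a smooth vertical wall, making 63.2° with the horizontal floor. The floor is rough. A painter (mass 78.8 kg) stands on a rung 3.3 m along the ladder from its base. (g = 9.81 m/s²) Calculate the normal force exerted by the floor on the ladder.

N_floor ≈ 871 N

ΣF_y = 0: N_floor = 9.99×9.81 + 78.8×9.81 = 871.03 N.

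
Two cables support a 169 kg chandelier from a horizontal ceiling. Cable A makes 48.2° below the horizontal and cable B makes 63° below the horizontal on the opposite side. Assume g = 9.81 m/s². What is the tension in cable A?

Weight W = 169 × 9.81 = 1658 N acts straight down.
Horizontal: T_A cos 48.2° = T_B cos 63°  →  T_B = 1.468 T_A.
Vertical: T_A sin 48.2° + T_B sin 63° = 1658.
Substituting the horizontal relation into the vertical equation gives 2.054 T_A = 1658, so T_A = 807.3 N.

T_A ≈ 807 N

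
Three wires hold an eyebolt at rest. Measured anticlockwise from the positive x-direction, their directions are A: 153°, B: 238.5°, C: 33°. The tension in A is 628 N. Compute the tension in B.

T_B ≈ 1260 N

Resolve: ΣF_x = 628 cos 153° + T_B cos 238.5° + T_C cos 33° = 0.
        ΣF_y = 628 sin 153° + T_B sin 238.5° + T_C sin 33° = 0.
The known terms sum to (-559.6, 285.1) N, so -0.5225 T_B + 0.8387 T_C = 559.6 and -0.8526 T_B + 0.5446 T_C = -285.1.
Solving simultaneously: T_B = 1263 N, T_C = 1454 N.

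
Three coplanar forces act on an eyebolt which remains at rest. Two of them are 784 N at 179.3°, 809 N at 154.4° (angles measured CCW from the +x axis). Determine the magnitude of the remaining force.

F ≈ 1560 N

Sum the known components: ΣF_x = -1514 N, ΣF_y = 359.1 N.
For equilibrium the remaining force must supply (−ΣF_x, −ΣF_y) = (1514, -359.1) N.
Magnitude = √((1514)² + (-359.1)²) = 1556 N; direction = atan2(-359.1, 1514) = 346.7°.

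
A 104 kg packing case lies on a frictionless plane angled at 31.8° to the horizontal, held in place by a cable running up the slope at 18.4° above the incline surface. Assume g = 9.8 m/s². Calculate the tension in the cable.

Take axes along and perpendicular to the incline. Weight components: W sin 31.8° = 537.1 N down-slope, W cos 31.8° = 866.2 N into the surface.
Along incline: T cos 18.4° = W sin 31.8° → T = 566 N.
Perpendicular: N = W cos 31.8° − T sin 18.4° = 687.6 N.

T ≈ 566 N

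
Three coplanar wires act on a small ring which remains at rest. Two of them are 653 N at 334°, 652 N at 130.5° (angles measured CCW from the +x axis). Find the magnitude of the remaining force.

F ≈ 266 N

Sum the known components: ΣF_x = 163.5 N, ΣF_y = 209.5 N.
For equilibrium the remaining force must supply (−ΣF_x, −ΣF_y) = (-163.5, -209.5) N.
Magnitude = √((-163.5)² + (-209.5)²) = 265.8 N; direction = atan2(-209.5, -163.5) = 232.0°.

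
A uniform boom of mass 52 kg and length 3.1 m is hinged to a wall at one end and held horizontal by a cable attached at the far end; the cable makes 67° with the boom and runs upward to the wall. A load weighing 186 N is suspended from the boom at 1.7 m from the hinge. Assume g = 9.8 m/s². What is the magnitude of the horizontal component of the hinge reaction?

Take torques about the hinge: T sin 67° · 3.1 = 52×9.8×1.55 + 186×1.7 = 1106.1 N·m.
So T = 1106.1 / (0.9205 × 3.1) = 387.61 N.
ΣF_x = 0: H_x = T cos 67° = 151.45 N.

H_x ≈ 151 N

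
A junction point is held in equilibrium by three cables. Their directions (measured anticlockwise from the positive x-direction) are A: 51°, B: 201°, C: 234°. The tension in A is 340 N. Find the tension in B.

Resolve: ΣF_x = 340 cos 51° + T_B cos 201° + T_C cos 234° = 0.
        ΣF_y = 340 sin 51° + T_B sin 201° + T_C sin 234° = 0.
The known terms sum to (214, 264.2) N, so -0.9336 T_B − 0.5878 T_C = -214 and -0.3584 T_B − 0.8090 T_C = -264.2.
Solving simultaneously: T_B = 32.67 N, T_C = 312.1 N.

T_B ≈ 32.7 N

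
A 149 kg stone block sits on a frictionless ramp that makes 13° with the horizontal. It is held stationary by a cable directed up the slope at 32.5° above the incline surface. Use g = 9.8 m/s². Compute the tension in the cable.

T ≈ 389 N

Take axes along and perpendicular to the incline. Weight components: W sin 13° = 328.5 N down-slope, W cos 13° = 1423 N into the surface.
Along incline: T cos 32.5° = W sin 13° → T = 389.5 N.
Perpendicular: N = W cos 13° − T sin 32.5° = 1214 N.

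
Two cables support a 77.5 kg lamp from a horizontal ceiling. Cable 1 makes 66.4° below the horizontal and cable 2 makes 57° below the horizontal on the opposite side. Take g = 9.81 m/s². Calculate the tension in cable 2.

Weight W = 77.5 × 9.81 = 760.3 N acts straight down.
Horizontal: T_1 cos 66.4° = T_2 cos 57°  →  T_1 = 1.36 T_2.
Vertical: T_1 sin 66.4° + T_2 sin 57° = 760.3.
Substituting the horizontal relation into the vertical equation gives 2.085 T_2 = 760.3, so T_2 = 364.6 N.

T_2 ≈ 365 N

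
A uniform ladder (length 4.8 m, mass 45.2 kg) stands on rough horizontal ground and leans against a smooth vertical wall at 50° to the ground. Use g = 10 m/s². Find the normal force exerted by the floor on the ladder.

ΣF_y = 0: N_floor = 45.2×10 = 452 N.

N_floor ≈ 452 N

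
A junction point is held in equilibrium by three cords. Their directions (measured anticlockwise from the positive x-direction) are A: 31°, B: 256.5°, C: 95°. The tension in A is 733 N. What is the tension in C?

Resolve: ΣF_x = 733 cos 31° + T_B cos 256.5° + T_C cos 95° = 0.
        ΣF_y = 733 sin 31° + T_B sin 256.5° + T_C sin 95° = 0.
The known terms sum to (628.3, 377.5) N, so -0.2334 T_B − 0.0872 T_C = -628.3 and -0.9724 T_B + 0.9962 T_C = -377.5.
Solving simultaneously: T_B = 2076 N, T_C = 1648 N.

T_C ≈ 1650 N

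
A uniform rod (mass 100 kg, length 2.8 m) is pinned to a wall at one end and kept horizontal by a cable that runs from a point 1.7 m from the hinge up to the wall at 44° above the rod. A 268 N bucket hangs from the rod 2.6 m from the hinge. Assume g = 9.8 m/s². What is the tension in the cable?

T ≈ 1750 N

Take torques about the hinge: T sin 44° · 1.7 = 100×9.8×1.4 + 268×2.6 = 2068.8 N·m.
So T = 2068.8 / (0.6947 × 1.7) = 1751.9 N.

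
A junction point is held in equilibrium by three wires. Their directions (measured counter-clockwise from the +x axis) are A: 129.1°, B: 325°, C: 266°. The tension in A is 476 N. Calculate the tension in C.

Resolve: ΣF_x = 476 cos 129.1° + T_B cos 325° + T_C cos 266° = 0.
        ΣF_y = 476 sin 129.1° + T_B sin 325° + T_C sin 266° = 0.
The known terms sum to (-300.2, 369.4) N, so 0.8192 T_B − 0.0698 T_C = 300.2 and -0.5736 T_B − 0.9976 T_C = -369.4.
Solving simultaneously: T_B = 379.4 N, T_C = 152.1 N.

T_C ≈ 152 N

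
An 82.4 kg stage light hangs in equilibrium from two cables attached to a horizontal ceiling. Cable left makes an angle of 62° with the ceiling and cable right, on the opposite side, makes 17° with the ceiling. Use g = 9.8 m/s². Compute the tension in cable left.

Weight W = 82.4 × 9.8 = 807.5 N acts straight down.
Horizontal: T_left cos 62° = T_right cos 17°  →  T_right = 0.4909 T_left.
Vertical: T_left sin 62° + T_right sin 17° = 807.5.
Substituting the horizontal relation into the vertical equation gives 1.026 T_left = 807.5, so T_left = 786.7 N.

T_left ≈ 787 N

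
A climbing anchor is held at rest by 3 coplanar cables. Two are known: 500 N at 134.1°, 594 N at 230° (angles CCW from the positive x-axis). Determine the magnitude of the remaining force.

Sum the known components: ΣF_x = -729.8 N, ΣF_y = -95.97 N.
For equilibrium the remaining force must supply (−ΣF_x, −ΣF_y) = (729.8, 95.97) N.
Magnitude = √((729.8)² + (95.97)²) = 736.1 N; direction = atan2(95.97, 729.8) = 7.5°.

F ≈ 736 N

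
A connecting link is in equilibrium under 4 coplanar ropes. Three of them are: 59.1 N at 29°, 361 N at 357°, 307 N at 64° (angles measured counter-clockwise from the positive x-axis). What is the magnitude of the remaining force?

Sum the known components: ΣF_x = 546.8 N, ΣF_y = 285.7 N.
For equilibrium the remaining force must supply (−ΣF_x, −ΣF_y) = (-546.8, -285.7) N.
Magnitude = √((-546.8)² + (-285.7)²) = 616.9 N; direction = atan2(-285.7, -546.8) = 207.6°.

F ≈ 617 N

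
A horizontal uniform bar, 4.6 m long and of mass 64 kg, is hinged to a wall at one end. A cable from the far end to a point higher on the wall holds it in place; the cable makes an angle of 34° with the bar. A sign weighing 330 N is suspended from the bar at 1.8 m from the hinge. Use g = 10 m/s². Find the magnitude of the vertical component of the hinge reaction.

Take torques about the hinge: T sin 34° · 4.6 = 64×10×2.3 + 330×1.8 = 2066 N·m.
So T = 2066 / (0.5592 × 4.6) = 803.18 N.
ΣF_y = 0: H_y = (64×10 + 330) − T sin 34° = 970 − 449.13 = 520.87 N.

|H_y| ≈ 521 N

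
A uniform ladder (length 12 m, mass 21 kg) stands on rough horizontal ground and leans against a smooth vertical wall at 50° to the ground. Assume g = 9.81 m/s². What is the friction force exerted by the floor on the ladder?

Torques about the foot: N_wall · 12 sin 50° = 21×9.81×6 cos 50° → N_wall = 86.431 N.
ΣF_x = 0: f_floor = N_wall = 86.431 N.

f ≈ 86.4 N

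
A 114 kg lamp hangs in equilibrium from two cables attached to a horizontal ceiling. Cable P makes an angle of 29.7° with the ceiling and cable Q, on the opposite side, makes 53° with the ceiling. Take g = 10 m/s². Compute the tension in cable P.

T_P ≈ 692 N

Weight W = 114 × 10 = 1140 N acts straight down.
Horizontal: T_P cos 29.7° = T_Q cos 53°  →  T_Q = 1.443 T_P.
Vertical: T_P sin 29.7° + T_Q sin 53° = 1140.
Substituting the horizontal relation into the vertical equation gives 1.648 T_P = 1140, so T_P = 691.7 N.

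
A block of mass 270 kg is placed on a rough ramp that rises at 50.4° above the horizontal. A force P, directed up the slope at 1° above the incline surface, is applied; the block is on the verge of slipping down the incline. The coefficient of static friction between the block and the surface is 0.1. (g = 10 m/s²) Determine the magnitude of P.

P ≈ 1910 N

On the verge of sliding down the incline, friction equals μN and acts up the slope.
Perpendicular: N + P sin 1° = W cos 50.4° = 1721 N.
Along incline: P cos 1° + μN = W sin 50.4° with W sin 50.4° = 2080 N.
Solving the pair for P and N: P = 1912 N, N = 1688 N (and f = μN = 168.8 N).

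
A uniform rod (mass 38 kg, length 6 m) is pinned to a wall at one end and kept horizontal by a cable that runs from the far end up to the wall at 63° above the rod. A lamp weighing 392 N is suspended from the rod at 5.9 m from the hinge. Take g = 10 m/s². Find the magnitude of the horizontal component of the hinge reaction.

Take torques about the hinge: T sin 63° · 6 = 38×10×3 + 392×5.9 = 3452.8 N·m.
So T = 3452.8 / (0.8910 × 6) = 645.86 N.
ΣF_x = 0: H_x = T cos 63° = 293.21 N.

H_x ≈ 293 N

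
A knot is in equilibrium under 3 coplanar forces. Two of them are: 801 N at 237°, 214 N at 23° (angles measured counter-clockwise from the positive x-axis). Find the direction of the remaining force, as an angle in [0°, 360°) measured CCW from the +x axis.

θ ≈ 67.9°

Sum the known components: ΣF_x = -239.3 N, ΣF_y = -588.2 N.
For equilibrium the remaining force must supply (−ΣF_x, −ΣF_y) = (239.3, 588.2) N.
Magnitude = √((239.3)² + (588.2)²) = 635 N; direction = atan2(588.2, 239.3) = 67.9°.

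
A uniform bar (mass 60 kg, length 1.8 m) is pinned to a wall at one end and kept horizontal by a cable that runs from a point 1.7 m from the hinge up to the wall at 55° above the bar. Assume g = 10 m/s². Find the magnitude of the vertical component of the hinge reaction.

|H_y| ≈ 282 N

Take torques about the hinge: T sin 55° · 1.7 = 60×10×0.9 = 540 N·m.
So T = 540 / (0.8192 × 1.7) = 387.78 N.
ΣF_y = 0: H_y = (60×10) − T sin 55° = 600 − 317.65 = 282.35 N.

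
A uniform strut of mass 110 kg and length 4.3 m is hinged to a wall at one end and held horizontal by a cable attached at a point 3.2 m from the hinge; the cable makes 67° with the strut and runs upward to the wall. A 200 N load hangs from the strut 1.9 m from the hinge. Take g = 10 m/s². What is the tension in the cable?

Take torques about the hinge: T sin 67° · 3.2 = 110×10×2.15 + 200×1.9 = 2745 N·m.
So T = 2745 / (0.9205 × 3.2) = 931.89 N.

T ≈ 932 N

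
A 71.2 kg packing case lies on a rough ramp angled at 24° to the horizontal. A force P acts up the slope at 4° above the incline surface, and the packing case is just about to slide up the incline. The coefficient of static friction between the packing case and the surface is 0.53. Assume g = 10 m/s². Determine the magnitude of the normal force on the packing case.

N ≈ 608 N

On the verge of sliding up the incline, friction equals μN and acts down the slope.
Perpendicular: N + P sin 4° = W cos 24° = 650.4 N.
Along incline: P cos 4° = W sin 24° + μN  with W sin 24° = 289.6 N.
Solving the pair for P and N: P = 613.2 N, N = 607.7 N (and f = μN = 322.1 N).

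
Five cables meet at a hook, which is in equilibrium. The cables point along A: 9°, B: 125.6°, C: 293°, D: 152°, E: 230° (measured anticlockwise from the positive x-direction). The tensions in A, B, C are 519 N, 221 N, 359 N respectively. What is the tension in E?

Resolve: ΣF_x = 519 cos 9° + 221 cos 125.6° + 359 cos 293° + T_D cos 152° + T_E cos 230° = 0.
        ΣF_y = 519 sin 9° + 221 sin 125.6° + 359 sin 293° + T_D sin 152° + T_E sin 230° = 0.
The known terms sum to (524.2, -69.58) N, so -0.8829 T_D − 0.6428 T_E = -524.2 and 0.4695 T_D − 0.7660 T_E = 69.58.
Solving simultaneously: T_D = 456.3 N, T_E = 188.8 N.

T_E ≈ 189 N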